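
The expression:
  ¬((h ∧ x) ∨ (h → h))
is never true.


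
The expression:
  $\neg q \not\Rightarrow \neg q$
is never true.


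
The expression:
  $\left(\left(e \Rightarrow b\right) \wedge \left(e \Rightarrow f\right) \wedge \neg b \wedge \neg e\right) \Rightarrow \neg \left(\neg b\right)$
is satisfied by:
  {b: True, e: True}
  {b: True, e: False}
  {e: True, b: False}


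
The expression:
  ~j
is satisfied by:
  {j: False}


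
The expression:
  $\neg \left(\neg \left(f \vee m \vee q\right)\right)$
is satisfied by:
  {q: True, m: True, f: True}
  {q: True, m: True, f: False}
  {q: True, f: True, m: False}
  {q: True, f: False, m: False}
  {m: True, f: True, q: False}
  {m: True, f: False, q: False}
  {f: True, m: False, q: False}


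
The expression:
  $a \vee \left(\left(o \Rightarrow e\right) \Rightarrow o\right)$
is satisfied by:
  {a: True, o: True}
  {a: True, o: False}
  {o: True, a: False}


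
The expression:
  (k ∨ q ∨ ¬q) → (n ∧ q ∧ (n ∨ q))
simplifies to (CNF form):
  n ∧ q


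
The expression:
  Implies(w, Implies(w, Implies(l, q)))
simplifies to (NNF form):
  q | ~l | ~w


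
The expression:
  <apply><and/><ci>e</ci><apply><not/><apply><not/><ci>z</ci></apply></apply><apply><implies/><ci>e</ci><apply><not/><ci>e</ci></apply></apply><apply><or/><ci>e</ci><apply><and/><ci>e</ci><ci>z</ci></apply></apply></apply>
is never true.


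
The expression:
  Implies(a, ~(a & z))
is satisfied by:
  {z: False, a: False}
  {a: True, z: False}
  {z: True, a: False}


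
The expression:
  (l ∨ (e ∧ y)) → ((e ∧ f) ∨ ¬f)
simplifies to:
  e ∨ ¬f ∨ ¬l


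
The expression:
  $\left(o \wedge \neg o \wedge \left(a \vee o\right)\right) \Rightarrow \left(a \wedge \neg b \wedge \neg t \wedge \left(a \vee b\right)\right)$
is always true.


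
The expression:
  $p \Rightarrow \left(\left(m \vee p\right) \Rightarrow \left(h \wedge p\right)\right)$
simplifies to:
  $h \vee \neg p$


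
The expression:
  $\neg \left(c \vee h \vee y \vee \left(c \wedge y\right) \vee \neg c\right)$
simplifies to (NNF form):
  $\text{False}$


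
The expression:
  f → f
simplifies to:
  True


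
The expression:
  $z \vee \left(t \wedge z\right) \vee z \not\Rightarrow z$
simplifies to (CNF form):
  $z$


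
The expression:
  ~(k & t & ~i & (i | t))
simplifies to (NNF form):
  i | ~k | ~t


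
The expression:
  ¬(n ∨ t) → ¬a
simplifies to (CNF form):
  n ∨ t ∨ ¬a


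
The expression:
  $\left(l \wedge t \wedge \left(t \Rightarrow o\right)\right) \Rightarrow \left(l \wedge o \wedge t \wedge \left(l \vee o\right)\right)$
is always true.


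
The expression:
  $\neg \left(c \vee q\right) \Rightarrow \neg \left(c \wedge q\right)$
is always true.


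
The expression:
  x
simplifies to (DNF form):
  x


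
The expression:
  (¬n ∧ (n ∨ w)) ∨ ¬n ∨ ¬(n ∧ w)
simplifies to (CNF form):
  ¬n ∨ ¬w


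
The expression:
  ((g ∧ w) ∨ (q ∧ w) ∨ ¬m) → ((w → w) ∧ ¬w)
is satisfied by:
  {m: True, q: False, g: False, w: False}
  {m: False, q: False, g: False, w: False}
  {m: True, g: True, q: False, w: False}
  {g: True, m: False, q: False, w: False}
  {m: True, q: True, g: False, w: False}
  {q: True, m: False, g: False, w: False}
  {m: True, g: True, q: True, w: False}
  {g: True, q: True, m: False, w: False}
  {w: True, m: True, q: False, g: False}


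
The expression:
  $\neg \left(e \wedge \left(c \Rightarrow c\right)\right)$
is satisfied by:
  {e: False}


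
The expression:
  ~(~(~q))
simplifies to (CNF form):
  ~q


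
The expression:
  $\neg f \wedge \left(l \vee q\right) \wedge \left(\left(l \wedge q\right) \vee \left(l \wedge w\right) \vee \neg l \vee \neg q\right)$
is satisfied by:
  {q: True, l: True, f: False}
  {q: True, f: False, l: False}
  {l: True, f: False, q: False}


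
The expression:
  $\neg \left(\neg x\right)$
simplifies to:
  $x$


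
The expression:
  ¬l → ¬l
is always true.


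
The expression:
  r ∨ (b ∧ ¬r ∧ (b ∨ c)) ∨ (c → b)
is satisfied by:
  {r: True, b: True, c: False}
  {r: True, c: False, b: False}
  {b: True, c: False, r: False}
  {b: False, c: False, r: False}
  {r: True, b: True, c: True}
  {r: True, c: True, b: False}
  {b: True, c: True, r: False}


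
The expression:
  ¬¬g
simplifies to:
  g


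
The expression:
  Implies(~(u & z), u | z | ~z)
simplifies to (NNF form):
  True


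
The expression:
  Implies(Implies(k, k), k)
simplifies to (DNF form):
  k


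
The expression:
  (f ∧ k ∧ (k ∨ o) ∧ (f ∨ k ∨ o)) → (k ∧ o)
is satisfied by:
  {o: True, k: False, f: False}
  {k: False, f: False, o: False}
  {f: True, o: True, k: False}
  {f: True, k: False, o: False}
  {o: True, k: True, f: False}
  {k: True, o: False, f: False}
  {f: True, k: True, o: True}


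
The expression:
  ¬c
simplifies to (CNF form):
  ¬c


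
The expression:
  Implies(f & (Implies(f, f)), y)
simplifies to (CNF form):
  y | ~f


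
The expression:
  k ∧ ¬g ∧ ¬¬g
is never true.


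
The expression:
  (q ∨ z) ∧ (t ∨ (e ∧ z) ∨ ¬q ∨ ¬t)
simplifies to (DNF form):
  q ∨ z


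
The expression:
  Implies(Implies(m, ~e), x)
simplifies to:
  x | (e & m)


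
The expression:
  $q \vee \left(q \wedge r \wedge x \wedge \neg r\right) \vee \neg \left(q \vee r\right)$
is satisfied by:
  {q: True, r: False}
  {r: False, q: False}
  {r: True, q: True}


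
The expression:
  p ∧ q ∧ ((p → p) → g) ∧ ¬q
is never true.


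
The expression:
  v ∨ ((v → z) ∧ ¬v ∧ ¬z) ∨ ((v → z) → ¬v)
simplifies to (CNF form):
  True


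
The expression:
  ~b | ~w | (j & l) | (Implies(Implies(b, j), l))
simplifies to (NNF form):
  l | ~b | ~j | ~w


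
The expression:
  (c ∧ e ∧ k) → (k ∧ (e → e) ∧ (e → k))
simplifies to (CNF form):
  True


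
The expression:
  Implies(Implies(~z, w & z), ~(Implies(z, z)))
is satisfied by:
  {z: False}


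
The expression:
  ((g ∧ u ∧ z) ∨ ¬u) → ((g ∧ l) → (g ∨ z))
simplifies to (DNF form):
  True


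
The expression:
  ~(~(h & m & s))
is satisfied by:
  {h: True, m: True, s: True}


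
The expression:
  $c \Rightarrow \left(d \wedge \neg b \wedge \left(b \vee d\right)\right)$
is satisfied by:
  {d: True, b: False, c: False}
  {b: False, c: False, d: False}
  {d: True, b: True, c: False}
  {b: True, d: False, c: False}
  {c: True, d: True, b: False}


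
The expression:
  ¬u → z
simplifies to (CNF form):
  u ∨ z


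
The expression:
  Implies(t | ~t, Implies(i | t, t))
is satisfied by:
  {t: True, i: False}
  {i: False, t: False}
  {i: True, t: True}


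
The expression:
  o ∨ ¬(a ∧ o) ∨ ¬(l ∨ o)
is always true.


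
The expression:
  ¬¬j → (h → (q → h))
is always true.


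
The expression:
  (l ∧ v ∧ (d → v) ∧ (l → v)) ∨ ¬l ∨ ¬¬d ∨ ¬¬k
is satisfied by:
  {d: True, k: True, v: True, l: False}
  {d: True, k: True, l: False, v: False}
  {d: True, v: True, l: False, k: False}
  {d: True, l: False, v: False, k: False}
  {k: True, v: True, l: False, d: False}
  {k: True, l: False, v: False, d: False}
  {v: True, k: False, l: False, d: False}
  {k: False, l: False, v: False, d: False}
  {k: True, d: True, l: True, v: True}
  {k: True, d: True, l: True, v: False}
  {d: True, l: True, v: True, k: False}
  {d: True, l: True, k: False, v: False}
  {v: True, l: True, k: True, d: False}
  {l: True, k: True, d: False, v: False}
  {l: True, v: True, d: False, k: False}


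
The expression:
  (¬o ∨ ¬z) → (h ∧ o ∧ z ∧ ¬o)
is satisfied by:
  {z: True, o: True}


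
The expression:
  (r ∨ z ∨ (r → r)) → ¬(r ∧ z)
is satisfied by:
  {z: False, r: False}
  {r: True, z: False}
  {z: True, r: False}


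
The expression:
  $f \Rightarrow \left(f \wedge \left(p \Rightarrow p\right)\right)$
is always true.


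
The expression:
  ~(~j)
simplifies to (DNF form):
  j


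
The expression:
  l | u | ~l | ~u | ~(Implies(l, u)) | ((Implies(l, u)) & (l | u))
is always true.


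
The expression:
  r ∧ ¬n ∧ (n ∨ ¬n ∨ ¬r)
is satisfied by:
  {r: True, n: False}


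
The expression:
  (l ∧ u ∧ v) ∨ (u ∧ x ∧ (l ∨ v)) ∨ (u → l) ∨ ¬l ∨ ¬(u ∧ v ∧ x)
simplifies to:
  True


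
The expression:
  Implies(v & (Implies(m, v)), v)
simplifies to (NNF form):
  True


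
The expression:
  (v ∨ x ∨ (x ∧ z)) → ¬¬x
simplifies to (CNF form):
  x ∨ ¬v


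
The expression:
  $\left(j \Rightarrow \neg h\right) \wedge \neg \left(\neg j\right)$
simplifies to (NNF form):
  $j \wedge \neg h$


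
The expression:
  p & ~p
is never true.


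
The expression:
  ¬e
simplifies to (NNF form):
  ¬e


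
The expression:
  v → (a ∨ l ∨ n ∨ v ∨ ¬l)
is always true.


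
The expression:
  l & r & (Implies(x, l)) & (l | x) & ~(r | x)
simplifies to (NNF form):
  False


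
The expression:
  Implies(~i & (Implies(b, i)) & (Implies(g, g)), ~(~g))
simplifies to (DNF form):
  b | g | i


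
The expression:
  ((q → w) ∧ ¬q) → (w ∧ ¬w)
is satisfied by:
  {q: True}


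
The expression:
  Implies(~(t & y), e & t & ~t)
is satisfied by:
  {t: True, y: True}


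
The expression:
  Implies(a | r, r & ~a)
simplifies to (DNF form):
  ~a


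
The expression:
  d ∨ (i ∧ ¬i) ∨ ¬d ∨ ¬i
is always true.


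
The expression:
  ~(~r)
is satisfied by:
  {r: True}


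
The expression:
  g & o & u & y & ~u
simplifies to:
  False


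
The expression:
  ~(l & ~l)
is always true.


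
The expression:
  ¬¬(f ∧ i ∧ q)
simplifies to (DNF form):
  f ∧ i ∧ q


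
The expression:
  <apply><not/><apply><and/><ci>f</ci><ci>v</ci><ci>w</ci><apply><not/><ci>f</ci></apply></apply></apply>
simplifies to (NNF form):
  <true/>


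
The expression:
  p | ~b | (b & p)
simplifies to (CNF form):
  p | ~b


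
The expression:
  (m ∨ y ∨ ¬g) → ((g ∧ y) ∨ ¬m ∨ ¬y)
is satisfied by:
  {g: True, m: False, y: False}
  {m: False, y: False, g: False}
  {y: True, g: True, m: False}
  {y: True, m: False, g: False}
  {g: True, m: True, y: False}
  {m: True, g: False, y: False}
  {y: True, m: True, g: True}


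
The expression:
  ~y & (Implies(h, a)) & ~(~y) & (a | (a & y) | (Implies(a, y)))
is never true.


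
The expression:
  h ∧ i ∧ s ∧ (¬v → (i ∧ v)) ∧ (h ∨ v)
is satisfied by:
  {h: True, i: True, s: True, v: True}


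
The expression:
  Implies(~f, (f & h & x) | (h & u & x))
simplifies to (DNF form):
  f | (h & u & x)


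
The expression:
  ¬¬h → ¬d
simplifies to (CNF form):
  ¬d ∨ ¬h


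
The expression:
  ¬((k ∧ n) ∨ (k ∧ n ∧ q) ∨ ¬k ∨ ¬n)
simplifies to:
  False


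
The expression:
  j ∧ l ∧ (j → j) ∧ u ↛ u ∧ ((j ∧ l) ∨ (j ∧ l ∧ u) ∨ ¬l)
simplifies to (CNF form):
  False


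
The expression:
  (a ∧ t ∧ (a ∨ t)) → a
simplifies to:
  True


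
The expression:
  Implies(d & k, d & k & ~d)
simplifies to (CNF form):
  ~d | ~k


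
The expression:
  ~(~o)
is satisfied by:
  {o: True}


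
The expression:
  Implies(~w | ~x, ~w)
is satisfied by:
  {x: True, w: False}
  {w: False, x: False}
  {w: True, x: True}


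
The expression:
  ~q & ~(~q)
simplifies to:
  False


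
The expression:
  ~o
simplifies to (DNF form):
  ~o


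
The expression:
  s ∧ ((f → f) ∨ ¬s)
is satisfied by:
  {s: True}


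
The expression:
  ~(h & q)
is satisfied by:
  {h: False, q: False}
  {q: True, h: False}
  {h: True, q: False}


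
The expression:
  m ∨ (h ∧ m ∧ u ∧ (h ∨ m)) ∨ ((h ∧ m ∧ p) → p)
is always true.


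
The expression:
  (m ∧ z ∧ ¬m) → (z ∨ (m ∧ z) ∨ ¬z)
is always true.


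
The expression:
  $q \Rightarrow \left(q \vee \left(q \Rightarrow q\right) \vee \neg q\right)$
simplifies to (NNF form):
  $\text{True}$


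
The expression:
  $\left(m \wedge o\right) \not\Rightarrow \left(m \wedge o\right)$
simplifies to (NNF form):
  $\text{False}$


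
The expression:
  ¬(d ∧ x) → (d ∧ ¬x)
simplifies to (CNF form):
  d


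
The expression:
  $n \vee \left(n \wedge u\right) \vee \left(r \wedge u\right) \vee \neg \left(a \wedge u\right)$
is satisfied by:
  {r: True, n: True, u: False, a: False}
  {r: True, u: False, a: False, n: False}
  {n: True, u: False, a: False, r: False}
  {n: False, u: False, a: False, r: False}
  {r: True, a: True, n: True, u: False}
  {r: True, a: True, n: False, u: False}
  {a: True, n: True, r: False, u: False}
  {a: True, r: False, u: False, n: False}
  {n: True, r: True, u: True, a: False}
  {r: True, u: True, n: False, a: False}
  {n: True, u: True, r: False, a: False}
  {u: True, r: False, a: False, n: False}
  {r: True, a: True, u: True, n: True}
  {r: True, a: True, u: True, n: False}
  {a: True, u: True, n: True, r: False}


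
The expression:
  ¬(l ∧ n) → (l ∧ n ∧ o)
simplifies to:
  l ∧ n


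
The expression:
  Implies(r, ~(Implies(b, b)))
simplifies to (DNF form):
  ~r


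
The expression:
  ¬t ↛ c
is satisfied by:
  {t: False, c: False}


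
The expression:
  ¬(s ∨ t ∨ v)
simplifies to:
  ¬s ∧ ¬t ∧ ¬v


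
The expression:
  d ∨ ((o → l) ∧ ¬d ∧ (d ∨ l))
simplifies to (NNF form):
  d ∨ l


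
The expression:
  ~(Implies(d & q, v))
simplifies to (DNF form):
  d & q & ~v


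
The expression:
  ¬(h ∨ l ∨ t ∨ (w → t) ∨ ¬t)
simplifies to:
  False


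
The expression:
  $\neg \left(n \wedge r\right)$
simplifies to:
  $\neg n \vee \neg r$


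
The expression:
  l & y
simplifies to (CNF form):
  l & y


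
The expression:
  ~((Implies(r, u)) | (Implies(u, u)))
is never true.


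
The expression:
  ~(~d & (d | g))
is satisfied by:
  {d: True, g: False}
  {g: False, d: False}
  {g: True, d: True}


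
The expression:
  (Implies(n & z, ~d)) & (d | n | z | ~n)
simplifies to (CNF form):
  ~d | ~n | ~z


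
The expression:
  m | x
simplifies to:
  m | x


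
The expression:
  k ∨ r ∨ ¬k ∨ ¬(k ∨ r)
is always true.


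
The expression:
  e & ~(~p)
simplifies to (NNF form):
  e & p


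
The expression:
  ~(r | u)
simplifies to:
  ~r & ~u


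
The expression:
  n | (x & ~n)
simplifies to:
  n | x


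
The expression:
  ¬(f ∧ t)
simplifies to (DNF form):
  ¬f ∨ ¬t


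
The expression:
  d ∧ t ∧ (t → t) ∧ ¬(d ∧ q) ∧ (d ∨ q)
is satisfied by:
  {t: True, d: True, q: False}


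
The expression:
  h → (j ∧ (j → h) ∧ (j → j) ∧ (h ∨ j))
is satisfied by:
  {j: True, h: False}
  {h: False, j: False}
  {h: True, j: True}


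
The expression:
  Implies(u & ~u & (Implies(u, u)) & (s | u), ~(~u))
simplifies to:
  True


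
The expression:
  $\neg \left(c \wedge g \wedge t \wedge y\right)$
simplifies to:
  $\neg c \vee \neg g \vee \neg t \vee \neg y$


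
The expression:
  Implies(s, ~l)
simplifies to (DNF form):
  ~l | ~s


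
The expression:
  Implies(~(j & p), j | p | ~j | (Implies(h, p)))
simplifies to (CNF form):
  True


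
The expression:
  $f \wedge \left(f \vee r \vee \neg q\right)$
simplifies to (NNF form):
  $f$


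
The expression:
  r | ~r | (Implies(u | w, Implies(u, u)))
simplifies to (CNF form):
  True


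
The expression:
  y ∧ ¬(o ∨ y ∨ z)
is never true.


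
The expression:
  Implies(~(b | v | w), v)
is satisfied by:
  {b: True, v: True, w: True}
  {b: True, v: True, w: False}
  {b: True, w: True, v: False}
  {b: True, w: False, v: False}
  {v: True, w: True, b: False}
  {v: True, w: False, b: False}
  {w: True, v: False, b: False}


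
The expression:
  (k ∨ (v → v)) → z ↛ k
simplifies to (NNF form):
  z ∧ ¬k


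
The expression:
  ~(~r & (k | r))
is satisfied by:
  {r: True, k: False}
  {k: False, r: False}
  {k: True, r: True}


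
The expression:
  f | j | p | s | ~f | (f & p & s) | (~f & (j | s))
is always true.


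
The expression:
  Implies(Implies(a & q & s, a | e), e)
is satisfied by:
  {e: True}


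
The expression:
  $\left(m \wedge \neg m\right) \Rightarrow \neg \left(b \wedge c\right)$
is always true.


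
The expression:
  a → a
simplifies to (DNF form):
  True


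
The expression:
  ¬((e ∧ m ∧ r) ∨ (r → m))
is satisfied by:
  {r: True, m: False}


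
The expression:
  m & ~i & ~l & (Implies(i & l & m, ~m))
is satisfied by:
  {m: True, i: False, l: False}


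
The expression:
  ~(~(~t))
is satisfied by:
  {t: False}


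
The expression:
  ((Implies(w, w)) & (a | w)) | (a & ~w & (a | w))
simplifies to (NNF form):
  a | w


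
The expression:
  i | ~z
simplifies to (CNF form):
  i | ~z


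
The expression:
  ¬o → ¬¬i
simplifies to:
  i ∨ o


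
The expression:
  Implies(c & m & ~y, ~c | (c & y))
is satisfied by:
  {y: True, m: False, c: False}
  {m: False, c: False, y: False}
  {c: True, y: True, m: False}
  {c: True, m: False, y: False}
  {y: True, m: True, c: False}
  {m: True, y: False, c: False}
  {c: True, m: True, y: True}


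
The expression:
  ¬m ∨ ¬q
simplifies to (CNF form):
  ¬m ∨ ¬q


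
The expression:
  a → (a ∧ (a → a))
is always true.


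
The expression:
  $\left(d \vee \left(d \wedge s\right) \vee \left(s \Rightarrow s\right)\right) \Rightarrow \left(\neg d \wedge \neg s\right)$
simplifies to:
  $\neg d \wedge \neg s$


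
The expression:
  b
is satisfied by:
  {b: True}


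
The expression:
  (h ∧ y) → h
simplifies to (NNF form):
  True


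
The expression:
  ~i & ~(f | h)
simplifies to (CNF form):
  ~f & ~h & ~i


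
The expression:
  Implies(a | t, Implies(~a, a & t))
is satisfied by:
  {a: True, t: False}
  {t: False, a: False}
  {t: True, a: True}


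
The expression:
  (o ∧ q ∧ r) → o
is always true.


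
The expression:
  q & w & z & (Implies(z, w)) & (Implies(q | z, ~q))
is never true.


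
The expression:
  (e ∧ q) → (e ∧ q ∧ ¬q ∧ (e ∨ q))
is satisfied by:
  {e: False, q: False}
  {q: True, e: False}
  {e: True, q: False}


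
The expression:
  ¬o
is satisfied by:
  {o: False}


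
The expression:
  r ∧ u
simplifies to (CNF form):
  r ∧ u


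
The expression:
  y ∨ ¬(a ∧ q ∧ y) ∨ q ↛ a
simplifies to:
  True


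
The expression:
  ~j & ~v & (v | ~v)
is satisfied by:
  {v: False, j: False}


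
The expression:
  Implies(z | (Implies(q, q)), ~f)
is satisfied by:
  {f: False}


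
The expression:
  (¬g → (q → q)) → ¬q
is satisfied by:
  {q: False}


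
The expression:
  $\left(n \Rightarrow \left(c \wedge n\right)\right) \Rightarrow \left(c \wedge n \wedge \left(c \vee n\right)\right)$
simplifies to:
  $n$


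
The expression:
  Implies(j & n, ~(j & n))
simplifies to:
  ~j | ~n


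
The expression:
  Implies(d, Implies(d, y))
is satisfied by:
  {y: True, d: False}
  {d: False, y: False}
  {d: True, y: True}


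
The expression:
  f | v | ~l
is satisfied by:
  {v: True, f: True, l: False}
  {v: True, l: False, f: False}
  {f: True, l: False, v: False}
  {f: False, l: False, v: False}
  {v: True, f: True, l: True}
  {v: True, l: True, f: False}
  {f: True, l: True, v: False}


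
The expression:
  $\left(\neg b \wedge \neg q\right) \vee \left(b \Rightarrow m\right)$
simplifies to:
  $m \vee \neg b$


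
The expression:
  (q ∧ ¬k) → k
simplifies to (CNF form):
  k ∨ ¬q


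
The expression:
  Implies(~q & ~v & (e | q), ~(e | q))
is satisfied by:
  {q: True, v: True, e: False}
  {q: True, e: False, v: False}
  {v: True, e: False, q: False}
  {v: False, e: False, q: False}
  {q: True, v: True, e: True}
  {q: True, e: True, v: False}
  {v: True, e: True, q: False}


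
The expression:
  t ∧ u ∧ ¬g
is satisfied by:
  {t: True, u: True, g: False}


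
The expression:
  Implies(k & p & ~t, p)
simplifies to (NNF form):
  True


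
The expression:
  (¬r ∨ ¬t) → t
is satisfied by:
  {t: True}


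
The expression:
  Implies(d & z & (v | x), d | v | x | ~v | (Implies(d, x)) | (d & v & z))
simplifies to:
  True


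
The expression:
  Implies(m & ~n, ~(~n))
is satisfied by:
  {n: True, m: False}
  {m: False, n: False}
  {m: True, n: True}


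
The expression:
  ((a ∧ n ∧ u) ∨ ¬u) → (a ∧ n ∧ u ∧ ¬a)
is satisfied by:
  {u: True, n: False, a: False}
  {u: True, a: True, n: False}
  {u: True, n: True, a: False}


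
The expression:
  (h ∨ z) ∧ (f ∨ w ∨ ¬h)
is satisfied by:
  {h: True, f: True, w: True, z: True}
  {h: True, f: True, w: True, z: False}
  {h: True, f: True, z: True, w: False}
  {h: True, f: True, z: False, w: False}
  {h: True, w: True, z: True, f: False}
  {h: True, w: True, z: False, f: False}
  {f: True, z: True, w: True, h: False}
  {f: True, z: True, w: False, h: False}
  {w: True, z: True, h: False, f: False}
  {z: True, h: False, w: False, f: False}


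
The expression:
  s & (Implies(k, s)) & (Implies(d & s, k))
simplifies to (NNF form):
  s & (k | ~d)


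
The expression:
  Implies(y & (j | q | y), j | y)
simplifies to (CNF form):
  True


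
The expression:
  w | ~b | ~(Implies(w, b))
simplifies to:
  w | ~b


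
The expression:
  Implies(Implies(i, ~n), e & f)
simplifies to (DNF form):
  (e & f) | (i & n) | (e & f & i) | (e & f & n) | (e & i & n) | (f & i & n) | (e & f & i & n)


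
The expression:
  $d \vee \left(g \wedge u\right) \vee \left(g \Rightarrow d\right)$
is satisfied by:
  {d: True, u: True, g: False}
  {d: True, g: False, u: False}
  {u: True, g: False, d: False}
  {u: False, g: False, d: False}
  {d: True, u: True, g: True}
  {d: True, g: True, u: False}
  {u: True, g: True, d: False}


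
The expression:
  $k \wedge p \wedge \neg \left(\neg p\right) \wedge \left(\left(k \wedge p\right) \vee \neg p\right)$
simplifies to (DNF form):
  $k \wedge p$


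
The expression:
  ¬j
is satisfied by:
  {j: False}


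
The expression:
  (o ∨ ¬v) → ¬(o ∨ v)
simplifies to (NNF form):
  ¬o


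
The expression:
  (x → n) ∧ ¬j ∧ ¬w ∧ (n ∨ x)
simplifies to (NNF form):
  n ∧ ¬j ∧ ¬w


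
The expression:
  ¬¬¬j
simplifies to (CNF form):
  ¬j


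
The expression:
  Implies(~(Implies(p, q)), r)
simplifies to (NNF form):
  q | r | ~p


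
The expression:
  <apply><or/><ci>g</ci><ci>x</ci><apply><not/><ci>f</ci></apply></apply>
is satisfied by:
  {x: True, g: True, f: False}
  {x: True, g: False, f: False}
  {g: True, x: False, f: False}
  {x: False, g: False, f: False}
  {f: True, x: True, g: True}
  {f: True, x: True, g: False}
  {f: True, g: True, x: False}


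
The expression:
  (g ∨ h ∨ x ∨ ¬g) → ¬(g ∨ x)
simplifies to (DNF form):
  ¬g ∧ ¬x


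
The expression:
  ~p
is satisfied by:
  {p: False}


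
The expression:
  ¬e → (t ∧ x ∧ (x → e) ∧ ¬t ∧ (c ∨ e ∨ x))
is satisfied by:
  {e: True}


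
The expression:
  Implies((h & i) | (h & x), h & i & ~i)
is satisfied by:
  {i: False, h: False, x: False}
  {x: True, i: False, h: False}
  {i: True, x: False, h: False}
  {x: True, i: True, h: False}
  {h: True, x: False, i: False}


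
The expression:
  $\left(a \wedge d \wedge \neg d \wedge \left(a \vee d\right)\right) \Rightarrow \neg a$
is always true.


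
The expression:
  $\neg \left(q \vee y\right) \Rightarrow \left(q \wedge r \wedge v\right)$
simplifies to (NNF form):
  $q \vee y$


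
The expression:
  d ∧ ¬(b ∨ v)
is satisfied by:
  {d: True, v: False, b: False}


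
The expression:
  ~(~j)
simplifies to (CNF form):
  j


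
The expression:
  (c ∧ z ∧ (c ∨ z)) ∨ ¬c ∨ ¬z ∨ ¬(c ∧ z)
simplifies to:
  True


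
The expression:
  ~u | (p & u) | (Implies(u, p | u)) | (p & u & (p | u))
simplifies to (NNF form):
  True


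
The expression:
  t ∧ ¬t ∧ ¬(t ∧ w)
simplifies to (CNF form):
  False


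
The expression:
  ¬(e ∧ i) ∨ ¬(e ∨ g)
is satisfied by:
  {e: False, i: False}
  {i: True, e: False}
  {e: True, i: False}


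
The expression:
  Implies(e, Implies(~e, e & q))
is always true.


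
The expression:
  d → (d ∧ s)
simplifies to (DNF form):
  s ∨ ¬d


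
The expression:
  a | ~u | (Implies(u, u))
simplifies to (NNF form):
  True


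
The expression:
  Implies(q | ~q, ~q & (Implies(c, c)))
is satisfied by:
  {q: False}


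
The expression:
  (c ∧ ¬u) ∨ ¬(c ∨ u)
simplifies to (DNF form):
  ¬u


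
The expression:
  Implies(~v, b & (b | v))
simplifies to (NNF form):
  b | v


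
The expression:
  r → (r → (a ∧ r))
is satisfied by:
  {a: True, r: False}
  {r: False, a: False}
  {r: True, a: True}


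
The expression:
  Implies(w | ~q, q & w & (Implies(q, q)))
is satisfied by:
  {q: True}


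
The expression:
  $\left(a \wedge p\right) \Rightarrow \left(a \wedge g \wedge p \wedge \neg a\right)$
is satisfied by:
  {p: False, a: False}
  {a: True, p: False}
  {p: True, a: False}


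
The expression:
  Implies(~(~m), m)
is always true.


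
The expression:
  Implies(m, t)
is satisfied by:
  {t: True, m: False}
  {m: False, t: False}
  {m: True, t: True}


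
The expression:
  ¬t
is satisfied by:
  {t: False}


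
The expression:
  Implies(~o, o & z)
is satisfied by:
  {o: True}


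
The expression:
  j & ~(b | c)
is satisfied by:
  {j: True, b: False, c: False}


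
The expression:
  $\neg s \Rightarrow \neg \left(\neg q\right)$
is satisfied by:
  {q: True, s: True}
  {q: True, s: False}
  {s: True, q: False}


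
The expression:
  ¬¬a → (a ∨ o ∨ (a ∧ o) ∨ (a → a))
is always true.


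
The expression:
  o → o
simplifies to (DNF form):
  True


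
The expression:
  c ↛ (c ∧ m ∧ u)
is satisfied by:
  {c: True, u: False, m: False}
  {c: True, m: True, u: False}
  {c: True, u: True, m: False}


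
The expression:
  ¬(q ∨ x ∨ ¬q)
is never true.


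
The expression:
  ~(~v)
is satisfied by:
  {v: True}


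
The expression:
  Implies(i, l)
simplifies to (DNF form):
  l | ~i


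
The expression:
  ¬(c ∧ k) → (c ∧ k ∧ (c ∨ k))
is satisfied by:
  {c: True, k: True}


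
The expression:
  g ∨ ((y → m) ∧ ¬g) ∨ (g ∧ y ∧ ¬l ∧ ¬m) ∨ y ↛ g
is always true.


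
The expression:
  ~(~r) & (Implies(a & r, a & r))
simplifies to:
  r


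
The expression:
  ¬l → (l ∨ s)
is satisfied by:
  {l: True, s: True}
  {l: True, s: False}
  {s: True, l: False}


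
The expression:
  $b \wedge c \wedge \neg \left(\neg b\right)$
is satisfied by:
  {c: True, b: True}


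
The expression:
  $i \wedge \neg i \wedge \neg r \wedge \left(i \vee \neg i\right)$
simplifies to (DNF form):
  $\text{False}$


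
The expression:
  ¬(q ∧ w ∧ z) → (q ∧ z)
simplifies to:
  q ∧ z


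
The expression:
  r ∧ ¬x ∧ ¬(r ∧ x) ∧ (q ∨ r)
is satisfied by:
  {r: True, x: False}


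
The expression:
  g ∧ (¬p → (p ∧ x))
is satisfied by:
  {p: True, g: True}


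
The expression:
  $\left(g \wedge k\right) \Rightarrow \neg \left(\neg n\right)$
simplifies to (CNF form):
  $n \vee \neg g \vee \neg k$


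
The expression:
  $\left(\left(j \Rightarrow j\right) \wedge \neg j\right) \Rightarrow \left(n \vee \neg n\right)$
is always true.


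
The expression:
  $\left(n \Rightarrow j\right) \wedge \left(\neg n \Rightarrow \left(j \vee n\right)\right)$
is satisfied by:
  {j: True}


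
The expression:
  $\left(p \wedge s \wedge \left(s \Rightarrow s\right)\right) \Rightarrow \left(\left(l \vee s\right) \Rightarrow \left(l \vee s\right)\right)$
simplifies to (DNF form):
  $\text{True}$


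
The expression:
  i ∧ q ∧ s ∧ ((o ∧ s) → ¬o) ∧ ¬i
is never true.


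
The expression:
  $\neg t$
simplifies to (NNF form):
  $\neg t$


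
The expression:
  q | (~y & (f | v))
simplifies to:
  q | (f & ~y) | (v & ~y)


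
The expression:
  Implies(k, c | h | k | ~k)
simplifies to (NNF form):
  True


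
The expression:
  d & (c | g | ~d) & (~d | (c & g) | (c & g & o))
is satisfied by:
  {c: True, d: True, g: True}


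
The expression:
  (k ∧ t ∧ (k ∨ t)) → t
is always true.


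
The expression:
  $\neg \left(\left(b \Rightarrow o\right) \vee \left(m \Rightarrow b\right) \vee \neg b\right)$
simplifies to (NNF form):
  $\text{False}$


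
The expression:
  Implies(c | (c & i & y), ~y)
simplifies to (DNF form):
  ~c | ~y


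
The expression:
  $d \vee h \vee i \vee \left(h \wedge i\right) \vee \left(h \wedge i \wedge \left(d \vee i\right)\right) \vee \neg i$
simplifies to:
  $\text{True}$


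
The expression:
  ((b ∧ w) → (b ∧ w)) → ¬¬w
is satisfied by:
  {w: True}


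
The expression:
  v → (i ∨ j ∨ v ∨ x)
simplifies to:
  True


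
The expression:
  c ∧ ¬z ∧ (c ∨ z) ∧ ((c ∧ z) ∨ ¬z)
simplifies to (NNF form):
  c ∧ ¬z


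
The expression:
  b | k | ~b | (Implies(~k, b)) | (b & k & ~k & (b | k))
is always true.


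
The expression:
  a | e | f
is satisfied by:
  {a: True, e: True, f: True}
  {a: True, e: True, f: False}
  {a: True, f: True, e: False}
  {a: True, f: False, e: False}
  {e: True, f: True, a: False}
  {e: True, f: False, a: False}
  {f: True, e: False, a: False}


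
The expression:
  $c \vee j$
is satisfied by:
  {c: True, j: True}
  {c: True, j: False}
  {j: True, c: False}


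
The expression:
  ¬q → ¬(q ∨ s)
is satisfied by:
  {q: True, s: False}
  {s: False, q: False}
  {s: True, q: True}


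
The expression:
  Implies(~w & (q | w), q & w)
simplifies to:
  w | ~q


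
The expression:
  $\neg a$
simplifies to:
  $\neg a$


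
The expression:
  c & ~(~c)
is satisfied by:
  {c: True}


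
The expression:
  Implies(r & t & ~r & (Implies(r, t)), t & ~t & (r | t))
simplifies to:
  True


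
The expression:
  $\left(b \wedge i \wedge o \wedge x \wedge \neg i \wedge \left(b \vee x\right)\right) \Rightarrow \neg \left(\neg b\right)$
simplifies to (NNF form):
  $\text{True}$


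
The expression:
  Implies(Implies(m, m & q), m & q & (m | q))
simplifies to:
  m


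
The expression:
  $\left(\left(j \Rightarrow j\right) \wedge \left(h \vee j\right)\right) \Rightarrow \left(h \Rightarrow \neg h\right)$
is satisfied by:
  {h: False}


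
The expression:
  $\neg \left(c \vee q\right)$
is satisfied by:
  {q: False, c: False}


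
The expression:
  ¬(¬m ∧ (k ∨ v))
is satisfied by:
  {m: True, k: False, v: False}
  {m: True, v: True, k: False}
  {m: True, k: True, v: False}
  {m: True, v: True, k: True}
  {v: False, k: False, m: False}


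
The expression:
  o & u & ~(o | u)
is never true.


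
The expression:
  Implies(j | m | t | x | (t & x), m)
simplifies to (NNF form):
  m | (~j & ~t & ~x)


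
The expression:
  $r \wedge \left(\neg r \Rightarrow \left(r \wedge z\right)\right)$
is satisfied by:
  {r: True}


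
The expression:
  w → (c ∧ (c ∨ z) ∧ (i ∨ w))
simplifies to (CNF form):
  c ∨ ¬w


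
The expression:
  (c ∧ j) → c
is always true.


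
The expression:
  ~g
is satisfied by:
  {g: False}


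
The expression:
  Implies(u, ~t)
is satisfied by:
  {u: False, t: False}
  {t: True, u: False}
  {u: True, t: False}


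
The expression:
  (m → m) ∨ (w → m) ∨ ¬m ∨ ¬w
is always true.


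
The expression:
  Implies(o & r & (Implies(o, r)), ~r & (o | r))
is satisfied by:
  {o: False, r: False}
  {r: True, o: False}
  {o: True, r: False}


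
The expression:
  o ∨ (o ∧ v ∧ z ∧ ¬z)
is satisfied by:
  {o: True}


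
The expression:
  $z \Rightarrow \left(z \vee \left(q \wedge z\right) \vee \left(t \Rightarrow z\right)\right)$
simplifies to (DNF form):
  $\text{True}$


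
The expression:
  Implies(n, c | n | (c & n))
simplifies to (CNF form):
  True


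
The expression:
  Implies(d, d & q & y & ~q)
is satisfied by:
  {d: False}


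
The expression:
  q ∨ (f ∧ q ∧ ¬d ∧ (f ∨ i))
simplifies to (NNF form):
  q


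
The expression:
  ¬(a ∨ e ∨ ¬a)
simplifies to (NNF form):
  False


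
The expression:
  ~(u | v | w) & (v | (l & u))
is never true.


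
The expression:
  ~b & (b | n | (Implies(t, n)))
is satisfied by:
  {n: True, t: False, b: False}
  {t: False, b: False, n: False}
  {n: True, t: True, b: False}


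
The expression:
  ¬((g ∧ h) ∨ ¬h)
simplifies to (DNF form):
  h ∧ ¬g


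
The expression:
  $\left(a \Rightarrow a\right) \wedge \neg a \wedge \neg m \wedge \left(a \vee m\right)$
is never true.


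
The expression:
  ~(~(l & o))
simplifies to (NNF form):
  l & o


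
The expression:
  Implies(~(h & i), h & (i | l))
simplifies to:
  h & (i | l)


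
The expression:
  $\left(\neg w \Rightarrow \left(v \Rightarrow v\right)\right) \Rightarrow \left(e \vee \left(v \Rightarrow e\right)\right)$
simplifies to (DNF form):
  $e \vee \neg v$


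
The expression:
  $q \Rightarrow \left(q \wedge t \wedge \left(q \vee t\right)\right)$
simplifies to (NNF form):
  $t \vee \neg q$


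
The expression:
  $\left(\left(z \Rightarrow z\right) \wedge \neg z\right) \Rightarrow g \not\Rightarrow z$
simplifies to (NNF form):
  $g \vee z$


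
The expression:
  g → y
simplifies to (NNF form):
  y ∨ ¬g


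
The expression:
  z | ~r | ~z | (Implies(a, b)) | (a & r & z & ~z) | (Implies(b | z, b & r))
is always true.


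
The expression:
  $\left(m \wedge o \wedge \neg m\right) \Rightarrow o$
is always true.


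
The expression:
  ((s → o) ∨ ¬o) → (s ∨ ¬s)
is always true.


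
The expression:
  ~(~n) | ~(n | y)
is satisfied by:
  {n: True, y: False}
  {y: False, n: False}
  {y: True, n: True}


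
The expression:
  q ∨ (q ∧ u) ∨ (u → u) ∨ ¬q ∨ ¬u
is always true.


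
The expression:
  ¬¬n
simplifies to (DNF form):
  n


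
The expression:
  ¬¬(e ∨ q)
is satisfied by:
  {q: True, e: True}
  {q: True, e: False}
  {e: True, q: False}


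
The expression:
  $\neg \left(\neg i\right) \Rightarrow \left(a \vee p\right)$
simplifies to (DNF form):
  $a \vee p \vee \neg i$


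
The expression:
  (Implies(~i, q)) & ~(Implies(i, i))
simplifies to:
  False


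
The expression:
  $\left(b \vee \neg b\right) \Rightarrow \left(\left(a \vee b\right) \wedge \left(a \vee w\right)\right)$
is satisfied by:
  {a: True, b: True, w: True}
  {a: True, b: True, w: False}
  {a: True, w: True, b: False}
  {a: True, w: False, b: False}
  {b: True, w: True, a: False}


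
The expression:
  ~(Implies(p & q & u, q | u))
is never true.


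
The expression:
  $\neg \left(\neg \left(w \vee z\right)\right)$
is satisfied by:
  {z: True, w: True}
  {z: True, w: False}
  {w: True, z: False}


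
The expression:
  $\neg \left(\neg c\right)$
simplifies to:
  $c$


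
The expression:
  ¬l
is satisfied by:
  {l: False}


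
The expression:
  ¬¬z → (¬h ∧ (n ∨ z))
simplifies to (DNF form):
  ¬h ∨ ¬z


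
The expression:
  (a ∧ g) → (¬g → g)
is always true.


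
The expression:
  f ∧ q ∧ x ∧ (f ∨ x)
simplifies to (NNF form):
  f ∧ q ∧ x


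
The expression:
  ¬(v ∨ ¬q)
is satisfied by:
  {q: True, v: False}


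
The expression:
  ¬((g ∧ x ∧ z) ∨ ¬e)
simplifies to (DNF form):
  (e ∧ ¬g) ∨ (e ∧ ¬x) ∨ (e ∧ ¬z)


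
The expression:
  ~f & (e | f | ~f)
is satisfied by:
  {f: False}


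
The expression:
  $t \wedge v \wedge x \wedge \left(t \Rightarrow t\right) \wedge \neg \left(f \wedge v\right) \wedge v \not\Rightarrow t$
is never true.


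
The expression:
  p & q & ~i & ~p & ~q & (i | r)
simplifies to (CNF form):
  False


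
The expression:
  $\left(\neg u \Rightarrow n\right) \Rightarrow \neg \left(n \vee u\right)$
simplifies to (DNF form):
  $\neg n \wedge \neg u$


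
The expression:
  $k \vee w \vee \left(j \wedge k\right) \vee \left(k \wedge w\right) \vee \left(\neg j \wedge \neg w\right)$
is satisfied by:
  {k: True, w: True, j: False}
  {k: True, w: False, j: False}
  {w: True, k: False, j: False}
  {k: False, w: False, j: False}
  {j: True, k: True, w: True}
  {j: True, k: True, w: False}
  {j: True, w: True, k: False}


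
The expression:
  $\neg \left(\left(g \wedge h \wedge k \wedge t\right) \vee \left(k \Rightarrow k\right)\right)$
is never true.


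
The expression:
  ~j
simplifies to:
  ~j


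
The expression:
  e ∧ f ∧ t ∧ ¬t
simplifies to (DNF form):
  False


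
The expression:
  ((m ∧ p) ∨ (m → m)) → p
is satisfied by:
  {p: True}


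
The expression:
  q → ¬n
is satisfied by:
  {q: False, n: False}
  {n: True, q: False}
  {q: True, n: False}


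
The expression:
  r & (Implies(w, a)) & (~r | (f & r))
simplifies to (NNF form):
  f & r & (a | ~w)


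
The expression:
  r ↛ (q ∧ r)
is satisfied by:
  {r: True, q: False}


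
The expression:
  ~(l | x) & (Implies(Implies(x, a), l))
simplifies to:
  False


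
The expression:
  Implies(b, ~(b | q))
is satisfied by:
  {b: False}


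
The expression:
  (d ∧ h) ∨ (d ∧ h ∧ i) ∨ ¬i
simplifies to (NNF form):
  (d ∧ h) ∨ ¬i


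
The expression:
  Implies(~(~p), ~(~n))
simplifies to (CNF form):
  n | ~p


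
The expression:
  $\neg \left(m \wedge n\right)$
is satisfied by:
  {m: False, n: False}
  {n: True, m: False}
  {m: True, n: False}


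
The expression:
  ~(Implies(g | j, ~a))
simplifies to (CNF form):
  a & (g | j)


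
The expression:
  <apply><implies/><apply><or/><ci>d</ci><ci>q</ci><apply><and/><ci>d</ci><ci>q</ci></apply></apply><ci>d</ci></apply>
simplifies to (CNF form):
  <apply><or/><ci>d</ci><apply><not/><ci>q</ci></apply></apply>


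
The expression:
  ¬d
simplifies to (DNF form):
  ¬d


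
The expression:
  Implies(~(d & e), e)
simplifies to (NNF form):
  e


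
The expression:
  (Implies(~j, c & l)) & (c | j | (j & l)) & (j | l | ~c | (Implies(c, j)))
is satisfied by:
  {c: True, j: True, l: True}
  {c: True, j: True, l: False}
  {j: True, l: True, c: False}
  {j: True, l: False, c: False}
  {c: True, l: True, j: False}
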